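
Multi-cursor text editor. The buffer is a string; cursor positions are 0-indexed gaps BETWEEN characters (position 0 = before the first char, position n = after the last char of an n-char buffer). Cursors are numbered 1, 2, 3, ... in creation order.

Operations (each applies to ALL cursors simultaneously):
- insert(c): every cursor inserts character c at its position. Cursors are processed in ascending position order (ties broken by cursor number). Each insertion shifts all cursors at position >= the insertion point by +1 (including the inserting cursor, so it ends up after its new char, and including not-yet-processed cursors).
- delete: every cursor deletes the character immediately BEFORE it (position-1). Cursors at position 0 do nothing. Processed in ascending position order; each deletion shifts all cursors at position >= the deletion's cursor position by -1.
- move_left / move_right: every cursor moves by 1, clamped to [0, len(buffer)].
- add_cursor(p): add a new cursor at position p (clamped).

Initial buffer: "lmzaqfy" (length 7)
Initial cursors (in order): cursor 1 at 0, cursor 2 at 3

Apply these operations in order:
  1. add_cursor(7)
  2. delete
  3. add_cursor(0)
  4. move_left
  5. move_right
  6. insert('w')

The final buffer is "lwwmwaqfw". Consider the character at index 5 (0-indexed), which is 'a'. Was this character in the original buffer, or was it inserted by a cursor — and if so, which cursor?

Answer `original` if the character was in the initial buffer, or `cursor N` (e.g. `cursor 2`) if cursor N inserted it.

Answer: original

Derivation:
After op 1 (add_cursor(7)): buffer="lmzaqfy" (len 7), cursors c1@0 c2@3 c3@7, authorship .......
After op 2 (delete): buffer="lmaqf" (len 5), cursors c1@0 c2@2 c3@5, authorship .....
After op 3 (add_cursor(0)): buffer="lmaqf" (len 5), cursors c1@0 c4@0 c2@2 c3@5, authorship .....
After op 4 (move_left): buffer="lmaqf" (len 5), cursors c1@0 c4@0 c2@1 c3@4, authorship .....
After op 5 (move_right): buffer="lmaqf" (len 5), cursors c1@1 c4@1 c2@2 c3@5, authorship .....
After op 6 (insert('w')): buffer="lwwmwaqfw" (len 9), cursors c1@3 c4@3 c2@5 c3@9, authorship .14.2...3
Authorship (.=original, N=cursor N): . 1 4 . 2 . . . 3
Index 5: author = original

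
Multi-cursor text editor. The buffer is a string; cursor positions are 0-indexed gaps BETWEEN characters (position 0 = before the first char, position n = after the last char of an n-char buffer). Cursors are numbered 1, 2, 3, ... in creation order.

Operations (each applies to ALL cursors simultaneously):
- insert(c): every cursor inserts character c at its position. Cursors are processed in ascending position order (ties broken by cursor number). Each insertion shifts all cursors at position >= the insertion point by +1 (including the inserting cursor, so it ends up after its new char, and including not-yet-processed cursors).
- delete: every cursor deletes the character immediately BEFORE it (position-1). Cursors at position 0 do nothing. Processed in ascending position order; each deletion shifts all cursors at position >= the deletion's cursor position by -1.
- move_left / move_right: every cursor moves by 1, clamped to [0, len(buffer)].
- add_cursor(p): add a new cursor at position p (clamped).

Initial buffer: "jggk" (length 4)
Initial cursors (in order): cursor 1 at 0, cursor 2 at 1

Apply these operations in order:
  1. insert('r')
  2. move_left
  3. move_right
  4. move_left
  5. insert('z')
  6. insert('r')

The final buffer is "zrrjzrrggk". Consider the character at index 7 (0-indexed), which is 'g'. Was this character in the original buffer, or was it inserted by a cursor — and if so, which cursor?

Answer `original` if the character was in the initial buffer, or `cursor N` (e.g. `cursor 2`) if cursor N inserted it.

Answer: original

Derivation:
After op 1 (insert('r')): buffer="rjrggk" (len 6), cursors c1@1 c2@3, authorship 1.2...
After op 2 (move_left): buffer="rjrggk" (len 6), cursors c1@0 c2@2, authorship 1.2...
After op 3 (move_right): buffer="rjrggk" (len 6), cursors c1@1 c2@3, authorship 1.2...
After op 4 (move_left): buffer="rjrggk" (len 6), cursors c1@0 c2@2, authorship 1.2...
After op 5 (insert('z')): buffer="zrjzrggk" (len 8), cursors c1@1 c2@4, authorship 11.22...
After op 6 (insert('r')): buffer="zrrjzrrggk" (len 10), cursors c1@2 c2@6, authorship 111.222...
Authorship (.=original, N=cursor N): 1 1 1 . 2 2 2 . . .
Index 7: author = original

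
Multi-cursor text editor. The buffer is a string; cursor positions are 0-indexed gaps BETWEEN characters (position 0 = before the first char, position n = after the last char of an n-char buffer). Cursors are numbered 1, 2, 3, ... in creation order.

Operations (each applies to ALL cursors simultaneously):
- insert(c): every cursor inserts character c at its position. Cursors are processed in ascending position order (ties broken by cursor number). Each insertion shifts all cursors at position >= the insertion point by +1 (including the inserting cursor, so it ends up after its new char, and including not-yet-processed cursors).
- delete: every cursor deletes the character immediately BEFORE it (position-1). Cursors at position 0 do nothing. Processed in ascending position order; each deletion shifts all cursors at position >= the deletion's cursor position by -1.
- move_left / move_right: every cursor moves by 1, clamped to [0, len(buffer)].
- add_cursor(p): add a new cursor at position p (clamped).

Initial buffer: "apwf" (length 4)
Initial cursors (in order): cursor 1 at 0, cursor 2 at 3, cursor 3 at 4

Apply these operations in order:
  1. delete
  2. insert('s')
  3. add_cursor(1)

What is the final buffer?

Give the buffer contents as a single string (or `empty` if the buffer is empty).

Answer: sapss

Derivation:
After op 1 (delete): buffer="ap" (len 2), cursors c1@0 c2@2 c3@2, authorship ..
After op 2 (insert('s')): buffer="sapss" (len 5), cursors c1@1 c2@5 c3@5, authorship 1..23
After op 3 (add_cursor(1)): buffer="sapss" (len 5), cursors c1@1 c4@1 c2@5 c3@5, authorship 1..23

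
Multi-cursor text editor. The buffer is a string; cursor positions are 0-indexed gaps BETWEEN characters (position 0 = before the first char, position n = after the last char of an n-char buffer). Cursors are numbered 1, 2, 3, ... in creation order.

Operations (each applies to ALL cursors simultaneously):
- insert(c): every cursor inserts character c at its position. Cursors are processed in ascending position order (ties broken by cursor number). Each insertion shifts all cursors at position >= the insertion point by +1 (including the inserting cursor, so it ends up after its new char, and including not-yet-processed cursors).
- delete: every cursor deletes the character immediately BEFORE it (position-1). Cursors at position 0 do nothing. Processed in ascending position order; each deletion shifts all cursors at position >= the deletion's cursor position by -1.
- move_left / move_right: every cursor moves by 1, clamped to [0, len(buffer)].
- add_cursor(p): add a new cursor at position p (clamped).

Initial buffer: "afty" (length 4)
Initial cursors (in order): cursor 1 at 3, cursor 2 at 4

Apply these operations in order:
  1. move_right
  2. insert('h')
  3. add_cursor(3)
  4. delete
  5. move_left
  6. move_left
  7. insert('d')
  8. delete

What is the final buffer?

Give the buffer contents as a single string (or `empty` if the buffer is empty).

Answer: afy

Derivation:
After op 1 (move_right): buffer="afty" (len 4), cursors c1@4 c2@4, authorship ....
After op 2 (insert('h')): buffer="aftyhh" (len 6), cursors c1@6 c2@6, authorship ....12
After op 3 (add_cursor(3)): buffer="aftyhh" (len 6), cursors c3@3 c1@6 c2@6, authorship ....12
After op 4 (delete): buffer="afy" (len 3), cursors c3@2 c1@3 c2@3, authorship ...
After op 5 (move_left): buffer="afy" (len 3), cursors c3@1 c1@2 c2@2, authorship ...
After op 6 (move_left): buffer="afy" (len 3), cursors c3@0 c1@1 c2@1, authorship ...
After op 7 (insert('d')): buffer="daddfy" (len 6), cursors c3@1 c1@4 c2@4, authorship 3.12..
After op 8 (delete): buffer="afy" (len 3), cursors c3@0 c1@1 c2@1, authorship ...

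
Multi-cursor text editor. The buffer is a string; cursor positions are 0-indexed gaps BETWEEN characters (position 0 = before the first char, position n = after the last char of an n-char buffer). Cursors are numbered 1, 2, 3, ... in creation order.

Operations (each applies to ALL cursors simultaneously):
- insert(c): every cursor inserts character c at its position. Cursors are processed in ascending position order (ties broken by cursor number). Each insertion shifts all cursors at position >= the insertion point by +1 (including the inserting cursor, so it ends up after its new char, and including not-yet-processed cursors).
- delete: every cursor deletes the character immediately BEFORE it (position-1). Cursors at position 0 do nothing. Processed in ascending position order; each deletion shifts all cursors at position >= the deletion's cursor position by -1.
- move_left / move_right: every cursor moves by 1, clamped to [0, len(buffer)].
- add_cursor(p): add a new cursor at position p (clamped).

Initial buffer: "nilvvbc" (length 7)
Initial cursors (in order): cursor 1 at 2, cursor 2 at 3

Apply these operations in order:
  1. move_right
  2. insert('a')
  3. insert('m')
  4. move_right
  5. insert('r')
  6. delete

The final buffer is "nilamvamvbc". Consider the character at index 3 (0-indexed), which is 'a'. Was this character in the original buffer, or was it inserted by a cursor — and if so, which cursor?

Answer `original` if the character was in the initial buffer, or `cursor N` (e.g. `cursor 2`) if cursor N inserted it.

Answer: cursor 1

Derivation:
After op 1 (move_right): buffer="nilvvbc" (len 7), cursors c1@3 c2@4, authorship .......
After op 2 (insert('a')): buffer="nilavavbc" (len 9), cursors c1@4 c2@6, authorship ...1.2...
After op 3 (insert('m')): buffer="nilamvamvbc" (len 11), cursors c1@5 c2@8, authorship ...11.22...
After op 4 (move_right): buffer="nilamvamvbc" (len 11), cursors c1@6 c2@9, authorship ...11.22...
After op 5 (insert('r')): buffer="nilamvramvrbc" (len 13), cursors c1@7 c2@11, authorship ...11.122.2..
After op 6 (delete): buffer="nilamvamvbc" (len 11), cursors c1@6 c2@9, authorship ...11.22...
Authorship (.=original, N=cursor N): . . . 1 1 . 2 2 . . .
Index 3: author = 1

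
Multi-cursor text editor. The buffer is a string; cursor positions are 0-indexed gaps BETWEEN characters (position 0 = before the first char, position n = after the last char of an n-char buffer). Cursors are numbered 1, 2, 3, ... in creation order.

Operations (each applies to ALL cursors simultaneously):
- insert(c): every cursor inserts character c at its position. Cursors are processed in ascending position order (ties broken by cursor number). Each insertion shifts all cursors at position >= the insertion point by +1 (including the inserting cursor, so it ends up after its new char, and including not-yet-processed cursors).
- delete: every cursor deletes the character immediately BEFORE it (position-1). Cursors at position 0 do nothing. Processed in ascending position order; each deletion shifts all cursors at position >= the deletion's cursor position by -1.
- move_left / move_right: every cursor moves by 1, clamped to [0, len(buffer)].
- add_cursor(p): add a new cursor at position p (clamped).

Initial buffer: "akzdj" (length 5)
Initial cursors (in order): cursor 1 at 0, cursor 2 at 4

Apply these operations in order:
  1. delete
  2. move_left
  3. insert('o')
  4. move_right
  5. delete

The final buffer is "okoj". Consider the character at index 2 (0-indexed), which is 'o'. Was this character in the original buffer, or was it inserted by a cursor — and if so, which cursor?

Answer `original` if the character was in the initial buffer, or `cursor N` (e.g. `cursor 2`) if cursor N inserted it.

After op 1 (delete): buffer="akzj" (len 4), cursors c1@0 c2@3, authorship ....
After op 2 (move_left): buffer="akzj" (len 4), cursors c1@0 c2@2, authorship ....
After op 3 (insert('o')): buffer="oakozj" (len 6), cursors c1@1 c2@4, authorship 1..2..
After op 4 (move_right): buffer="oakozj" (len 6), cursors c1@2 c2@5, authorship 1..2..
After op 5 (delete): buffer="okoj" (len 4), cursors c1@1 c2@3, authorship 1.2.
Authorship (.=original, N=cursor N): 1 . 2 .
Index 2: author = 2

Answer: cursor 2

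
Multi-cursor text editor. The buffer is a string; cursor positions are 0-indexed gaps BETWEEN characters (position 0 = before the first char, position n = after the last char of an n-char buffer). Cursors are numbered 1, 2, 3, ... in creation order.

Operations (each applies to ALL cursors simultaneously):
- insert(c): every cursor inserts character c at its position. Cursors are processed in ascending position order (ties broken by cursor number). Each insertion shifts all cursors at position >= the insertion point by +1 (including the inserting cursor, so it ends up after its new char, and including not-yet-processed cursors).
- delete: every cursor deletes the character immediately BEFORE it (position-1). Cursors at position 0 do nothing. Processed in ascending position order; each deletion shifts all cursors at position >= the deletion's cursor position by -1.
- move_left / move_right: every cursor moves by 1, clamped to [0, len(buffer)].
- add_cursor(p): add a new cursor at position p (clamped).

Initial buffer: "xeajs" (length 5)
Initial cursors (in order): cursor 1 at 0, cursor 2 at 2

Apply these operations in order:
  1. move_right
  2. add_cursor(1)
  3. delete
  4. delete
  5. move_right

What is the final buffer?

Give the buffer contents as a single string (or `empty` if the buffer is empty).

Answer: js

Derivation:
After op 1 (move_right): buffer="xeajs" (len 5), cursors c1@1 c2@3, authorship .....
After op 2 (add_cursor(1)): buffer="xeajs" (len 5), cursors c1@1 c3@1 c2@3, authorship .....
After op 3 (delete): buffer="ejs" (len 3), cursors c1@0 c3@0 c2@1, authorship ...
After op 4 (delete): buffer="js" (len 2), cursors c1@0 c2@0 c3@0, authorship ..
After op 5 (move_right): buffer="js" (len 2), cursors c1@1 c2@1 c3@1, authorship ..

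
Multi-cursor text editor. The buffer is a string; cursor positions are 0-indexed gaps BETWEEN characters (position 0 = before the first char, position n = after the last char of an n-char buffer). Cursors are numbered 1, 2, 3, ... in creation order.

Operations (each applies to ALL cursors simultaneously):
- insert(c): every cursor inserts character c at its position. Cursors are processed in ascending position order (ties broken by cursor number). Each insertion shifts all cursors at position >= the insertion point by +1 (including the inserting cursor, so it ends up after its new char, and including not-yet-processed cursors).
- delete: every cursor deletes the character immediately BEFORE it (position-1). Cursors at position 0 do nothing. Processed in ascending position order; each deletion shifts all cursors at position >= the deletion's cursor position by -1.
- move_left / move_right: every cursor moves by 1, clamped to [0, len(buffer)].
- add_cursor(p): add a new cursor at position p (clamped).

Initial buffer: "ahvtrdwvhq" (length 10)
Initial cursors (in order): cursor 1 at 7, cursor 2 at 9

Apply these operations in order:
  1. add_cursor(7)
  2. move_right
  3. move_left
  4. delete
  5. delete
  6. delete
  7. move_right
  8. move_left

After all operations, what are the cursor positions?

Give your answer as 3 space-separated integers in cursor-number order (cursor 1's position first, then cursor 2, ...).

Answer: 0 0 0

Derivation:
After op 1 (add_cursor(7)): buffer="ahvtrdwvhq" (len 10), cursors c1@7 c3@7 c2@9, authorship ..........
After op 2 (move_right): buffer="ahvtrdwvhq" (len 10), cursors c1@8 c3@8 c2@10, authorship ..........
After op 3 (move_left): buffer="ahvtrdwvhq" (len 10), cursors c1@7 c3@7 c2@9, authorship ..........
After op 4 (delete): buffer="ahvtrvq" (len 7), cursors c1@5 c3@5 c2@6, authorship .......
After op 5 (delete): buffer="ahvq" (len 4), cursors c1@3 c2@3 c3@3, authorship ....
After op 6 (delete): buffer="q" (len 1), cursors c1@0 c2@0 c3@0, authorship .
After op 7 (move_right): buffer="q" (len 1), cursors c1@1 c2@1 c3@1, authorship .
After op 8 (move_left): buffer="q" (len 1), cursors c1@0 c2@0 c3@0, authorship .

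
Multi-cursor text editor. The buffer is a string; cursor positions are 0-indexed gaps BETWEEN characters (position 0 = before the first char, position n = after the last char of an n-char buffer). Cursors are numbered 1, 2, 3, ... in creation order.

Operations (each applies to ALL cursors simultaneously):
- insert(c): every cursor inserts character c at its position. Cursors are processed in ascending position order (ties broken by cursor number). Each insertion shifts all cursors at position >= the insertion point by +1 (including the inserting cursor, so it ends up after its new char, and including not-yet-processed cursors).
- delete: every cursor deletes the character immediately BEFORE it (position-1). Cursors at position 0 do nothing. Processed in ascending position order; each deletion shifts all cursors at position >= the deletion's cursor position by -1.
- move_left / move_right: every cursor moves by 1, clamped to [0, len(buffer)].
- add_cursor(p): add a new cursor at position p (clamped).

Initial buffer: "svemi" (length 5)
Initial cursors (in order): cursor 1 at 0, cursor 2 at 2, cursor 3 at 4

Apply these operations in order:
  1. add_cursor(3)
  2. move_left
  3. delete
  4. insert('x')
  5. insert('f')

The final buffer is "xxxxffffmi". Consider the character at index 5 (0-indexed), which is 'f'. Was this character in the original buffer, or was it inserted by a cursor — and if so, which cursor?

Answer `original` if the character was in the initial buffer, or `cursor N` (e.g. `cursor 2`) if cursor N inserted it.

After op 1 (add_cursor(3)): buffer="svemi" (len 5), cursors c1@0 c2@2 c4@3 c3@4, authorship .....
After op 2 (move_left): buffer="svemi" (len 5), cursors c1@0 c2@1 c4@2 c3@3, authorship .....
After op 3 (delete): buffer="mi" (len 2), cursors c1@0 c2@0 c3@0 c4@0, authorship ..
After op 4 (insert('x')): buffer="xxxxmi" (len 6), cursors c1@4 c2@4 c3@4 c4@4, authorship 1234..
After op 5 (insert('f')): buffer="xxxxffffmi" (len 10), cursors c1@8 c2@8 c3@8 c4@8, authorship 12341234..
Authorship (.=original, N=cursor N): 1 2 3 4 1 2 3 4 . .
Index 5: author = 2

Answer: cursor 2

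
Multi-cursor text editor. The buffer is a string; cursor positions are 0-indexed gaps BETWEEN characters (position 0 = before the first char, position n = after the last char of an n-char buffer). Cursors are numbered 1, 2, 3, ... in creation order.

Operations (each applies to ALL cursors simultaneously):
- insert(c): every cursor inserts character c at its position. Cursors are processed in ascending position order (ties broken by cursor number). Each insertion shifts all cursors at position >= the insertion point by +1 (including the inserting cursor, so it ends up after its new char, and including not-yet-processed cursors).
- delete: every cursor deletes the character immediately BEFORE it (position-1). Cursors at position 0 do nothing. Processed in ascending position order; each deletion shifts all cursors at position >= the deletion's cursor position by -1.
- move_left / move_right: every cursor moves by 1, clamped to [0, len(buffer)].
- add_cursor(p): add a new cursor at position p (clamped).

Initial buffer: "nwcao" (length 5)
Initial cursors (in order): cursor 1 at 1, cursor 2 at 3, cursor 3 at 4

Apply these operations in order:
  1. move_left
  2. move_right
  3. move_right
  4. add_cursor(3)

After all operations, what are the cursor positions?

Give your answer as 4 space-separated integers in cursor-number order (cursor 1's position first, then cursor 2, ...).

After op 1 (move_left): buffer="nwcao" (len 5), cursors c1@0 c2@2 c3@3, authorship .....
After op 2 (move_right): buffer="nwcao" (len 5), cursors c1@1 c2@3 c3@4, authorship .....
After op 3 (move_right): buffer="nwcao" (len 5), cursors c1@2 c2@4 c3@5, authorship .....
After op 4 (add_cursor(3)): buffer="nwcao" (len 5), cursors c1@2 c4@3 c2@4 c3@5, authorship .....

Answer: 2 4 5 3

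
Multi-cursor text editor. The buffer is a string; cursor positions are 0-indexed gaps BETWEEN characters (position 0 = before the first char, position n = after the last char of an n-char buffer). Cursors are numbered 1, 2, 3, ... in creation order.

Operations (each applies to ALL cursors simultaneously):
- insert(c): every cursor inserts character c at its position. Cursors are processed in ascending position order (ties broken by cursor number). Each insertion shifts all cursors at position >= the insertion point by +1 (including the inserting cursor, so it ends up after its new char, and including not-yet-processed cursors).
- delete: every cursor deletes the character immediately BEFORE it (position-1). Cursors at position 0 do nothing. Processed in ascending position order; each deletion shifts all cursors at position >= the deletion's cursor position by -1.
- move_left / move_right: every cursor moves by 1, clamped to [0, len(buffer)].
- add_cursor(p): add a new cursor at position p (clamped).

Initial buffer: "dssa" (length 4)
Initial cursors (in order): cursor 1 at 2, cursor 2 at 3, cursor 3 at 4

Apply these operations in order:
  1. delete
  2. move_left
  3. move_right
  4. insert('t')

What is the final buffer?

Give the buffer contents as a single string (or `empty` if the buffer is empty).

After op 1 (delete): buffer="d" (len 1), cursors c1@1 c2@1 c3@1, authorship .
After op 2 (move_left): buffer="d" (len 1), cursors c1@0 c2@0 c3@0, authorship .
After op 3 (move_right): buffer="d" (len 1), cursors c1@1 c2@1 c3@1, authorship .
After op 4 (insert('t')): buffer="dttt" (len 4), cursors c1@4 c2@4 c3@4, authorship .123

Answer: dttt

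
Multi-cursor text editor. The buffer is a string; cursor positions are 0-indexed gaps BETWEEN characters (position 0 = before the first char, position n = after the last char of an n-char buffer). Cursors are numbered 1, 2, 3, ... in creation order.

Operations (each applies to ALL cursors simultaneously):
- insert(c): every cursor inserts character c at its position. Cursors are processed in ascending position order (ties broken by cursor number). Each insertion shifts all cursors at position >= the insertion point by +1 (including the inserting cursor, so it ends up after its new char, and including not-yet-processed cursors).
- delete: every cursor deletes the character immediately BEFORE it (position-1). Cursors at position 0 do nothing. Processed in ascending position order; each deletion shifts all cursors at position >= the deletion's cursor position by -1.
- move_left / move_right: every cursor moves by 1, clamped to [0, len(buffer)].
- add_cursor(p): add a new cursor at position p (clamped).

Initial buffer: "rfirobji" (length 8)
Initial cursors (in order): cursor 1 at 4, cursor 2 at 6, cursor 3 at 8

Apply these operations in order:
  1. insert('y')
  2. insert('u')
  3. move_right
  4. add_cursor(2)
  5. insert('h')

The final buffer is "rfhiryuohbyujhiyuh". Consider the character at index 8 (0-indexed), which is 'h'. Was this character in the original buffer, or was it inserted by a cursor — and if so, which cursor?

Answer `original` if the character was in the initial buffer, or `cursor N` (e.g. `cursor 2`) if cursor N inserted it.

Answer: cursor 1

Derivation:
After op 1 (insert('y')): buffer="rfiryobyjiy" (len 11), cursors c1@5 c2@8 c3@11, authorship ....1..2..3
After op 2 (insert('u')): buffer="rfiryuobyujiyu" (len 14), cursors c1@6 c2@10 c3@14, authorship ....11..22..33
After op 3 (move_right): buffer="rfiryuobyujiyu" (len 14), cursors c1@7 c2@11 c3@14, authorship ....11..22..33
After op 4 (add_cursor(2)): buffer="rfiryuobyujiyu" (len 14), cursors c4@2 c1@7 c2@11 c3@14, authorship ....11..22..33
After op 5 (insert('h')): buffer="rfhiryuohbyujhiyuh" (len 18), cursors c4@3 c1@9 c2@14 c3@18, authorship ..4..11.1.22.2.333
Authorship (.=original, N=cursor N): . . 4 . . 1 1 . 1 . 2 2 . 2 . 3 3 3
Index 8: author = 1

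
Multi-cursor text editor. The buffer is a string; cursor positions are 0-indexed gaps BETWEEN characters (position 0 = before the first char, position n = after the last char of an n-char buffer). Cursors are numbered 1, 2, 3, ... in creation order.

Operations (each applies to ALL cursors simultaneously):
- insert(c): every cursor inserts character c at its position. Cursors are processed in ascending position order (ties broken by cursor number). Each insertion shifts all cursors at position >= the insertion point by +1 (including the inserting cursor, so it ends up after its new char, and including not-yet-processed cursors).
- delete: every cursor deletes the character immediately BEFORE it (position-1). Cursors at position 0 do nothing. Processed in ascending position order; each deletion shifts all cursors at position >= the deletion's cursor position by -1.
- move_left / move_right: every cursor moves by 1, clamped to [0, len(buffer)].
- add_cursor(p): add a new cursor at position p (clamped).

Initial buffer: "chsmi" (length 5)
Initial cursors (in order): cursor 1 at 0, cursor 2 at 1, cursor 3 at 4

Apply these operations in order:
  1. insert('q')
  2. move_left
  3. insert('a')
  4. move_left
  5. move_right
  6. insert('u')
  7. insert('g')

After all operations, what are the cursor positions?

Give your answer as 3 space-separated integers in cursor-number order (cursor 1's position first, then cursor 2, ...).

After op 1 (insert('q')): buffer="qcqhsmqi" (len 8), cursors c1@1 c2@3 c3@7, authorship 1.2...3.
After op 2 (move_left): buffer="qcqhsmqi" (len 8), cursors c1@0 c2@2 c3@6, authorship 1.2...3.
After op 3 (insert('a')): buffer="aqcaqhsmaqi" (len 11), cursors c1@1 c2@4 c3@9, authorship 11.22...33.
After op 4 (move_left): buffer="aqcaqhsmaqi" (len 11), cursors c1@0 c2@3 c3@8, authorship 11.22...33.
After op 5 (move_right): buffer="aqcaqhsmaqi" (len 11), cursors c1@1 c2@4 c3@9, authorship 11.22...33.
After op 6 (insert('u')): buffer="auqcauqhsmauqi" (len 14), cursors c1@2 c2@6 c3@12, authorship 111.222...333.
After op 7 (insert('g')): buffer="augqcaugqhsmaugqi" (len 17), cursors c1@3 c2@8 c3@15, authorship 1111.2222...3333.

Answer: 3 8 15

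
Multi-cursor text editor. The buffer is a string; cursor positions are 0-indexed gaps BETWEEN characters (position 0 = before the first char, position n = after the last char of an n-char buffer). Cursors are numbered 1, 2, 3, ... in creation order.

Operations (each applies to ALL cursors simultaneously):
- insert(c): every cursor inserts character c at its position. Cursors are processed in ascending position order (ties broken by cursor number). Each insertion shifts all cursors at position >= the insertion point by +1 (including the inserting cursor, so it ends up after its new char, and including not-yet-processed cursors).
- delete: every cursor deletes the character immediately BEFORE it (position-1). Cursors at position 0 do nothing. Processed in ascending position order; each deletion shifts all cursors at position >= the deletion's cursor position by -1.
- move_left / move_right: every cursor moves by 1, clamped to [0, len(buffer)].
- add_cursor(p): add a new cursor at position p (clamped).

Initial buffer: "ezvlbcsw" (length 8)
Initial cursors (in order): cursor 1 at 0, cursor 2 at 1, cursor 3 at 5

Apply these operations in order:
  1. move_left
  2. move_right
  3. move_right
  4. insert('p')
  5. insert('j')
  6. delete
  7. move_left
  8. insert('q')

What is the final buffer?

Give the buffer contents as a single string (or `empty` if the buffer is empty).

After op 1 (move_left): buffer="ezvlbcsw" (len 8), cursors c1@0 c2@0 c3@4, authorship ........
After op 2 (move_right): buffer="ezvlbcsw" (len 8), cursors c1@1 c2@1 c3@5, authorship ........
After op 3 (move_right): buffer="ezvlbcsw" (len 8), cursors c1@2 c2@2 c3@6, authorship ........
After op 4 (insert('p')): buffer="ezppvlbcpsw" (len 11), cursors c1@4 c2@4 c3@9, authorship ..12....3..
After op 5 (insert('j')): buffer="ezppjjvlbcpjsw" (len 14), cursors c1@6 c2@6 c3@12, authorship ..1212....33..
After op 6 (delete): buffer="ezppvlbcpsw" (len 11), cursors c1@4 c2@4 c3@9, authorship ..12....3..
After op 7 (move_left): buffer="ezppvlbcpsw" (len 11), cursors c1@3 c2@3 c3@8, authorship ..12....3..
After op 8 (insert('q')): buffer="ezpqqpvlbcqpsw" (len 14), cursors c1@5 c2@5 c3@11, authorship ..1122....33..

Answer: ezpqqpvlbcqpsw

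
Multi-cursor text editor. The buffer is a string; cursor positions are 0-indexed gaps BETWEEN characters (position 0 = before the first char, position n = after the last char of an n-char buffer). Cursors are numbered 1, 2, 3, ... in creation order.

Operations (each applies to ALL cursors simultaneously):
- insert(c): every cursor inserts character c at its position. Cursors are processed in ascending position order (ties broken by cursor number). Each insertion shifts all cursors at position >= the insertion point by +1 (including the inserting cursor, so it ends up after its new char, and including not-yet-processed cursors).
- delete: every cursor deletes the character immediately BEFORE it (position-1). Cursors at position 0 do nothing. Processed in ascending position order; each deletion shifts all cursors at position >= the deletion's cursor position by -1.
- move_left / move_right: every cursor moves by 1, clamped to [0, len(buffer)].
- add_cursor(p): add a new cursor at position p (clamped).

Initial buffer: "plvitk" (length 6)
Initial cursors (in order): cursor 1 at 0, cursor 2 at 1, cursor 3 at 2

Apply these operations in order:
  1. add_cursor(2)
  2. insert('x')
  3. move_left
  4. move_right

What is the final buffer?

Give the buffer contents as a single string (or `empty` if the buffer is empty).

After op 1 (add_cursor(2)): buffer="plvitk" (len 6), cursors c1@0 c2@1 c3@2 c4@2, authorship ......
After op 2 (insert('x')): buffer="xpxlxxvitk" (len 10), cursors c1@1 c2@3 c3@6 c4@6, authorship 1.2.34....
After op 3 (move_left): buffer="xpxlxxvitk" (len 10), cursors c1@0 c2@2 c3@5 c4@5, authorship 1.2.34....
After op 4 (move_right): buffer="xpxlxxvitk" (len 10), cursors c1@1 c2@3 c3@6 c4@6, authorship 1.2.34....

Answer: xpxlxxvitk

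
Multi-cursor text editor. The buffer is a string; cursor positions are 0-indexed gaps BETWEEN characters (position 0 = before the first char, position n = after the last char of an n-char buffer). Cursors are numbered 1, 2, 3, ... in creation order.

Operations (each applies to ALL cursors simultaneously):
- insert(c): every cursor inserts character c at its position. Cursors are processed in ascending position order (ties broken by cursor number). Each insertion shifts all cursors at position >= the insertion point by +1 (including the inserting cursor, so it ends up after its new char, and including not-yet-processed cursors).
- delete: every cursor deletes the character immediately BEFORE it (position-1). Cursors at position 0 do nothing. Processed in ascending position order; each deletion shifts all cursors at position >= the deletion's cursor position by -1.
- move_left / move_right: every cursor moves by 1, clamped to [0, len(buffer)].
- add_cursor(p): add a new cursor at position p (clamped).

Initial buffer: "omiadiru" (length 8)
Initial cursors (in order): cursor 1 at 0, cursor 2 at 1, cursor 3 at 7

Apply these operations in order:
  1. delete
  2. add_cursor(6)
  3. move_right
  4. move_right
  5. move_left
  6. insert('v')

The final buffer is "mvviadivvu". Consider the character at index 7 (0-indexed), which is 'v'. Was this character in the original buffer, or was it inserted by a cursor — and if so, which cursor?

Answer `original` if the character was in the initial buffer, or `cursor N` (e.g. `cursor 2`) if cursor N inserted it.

Answer: cursor 3

Derivation:
After op 1 (delete): buffer="miadiu" (len 6), cursors c1@0 c2@0 c3@5, authorship ......
After op 2 (add_cursor(6)): buffer="miadiu" (len 6), cursors c1@0 c2@0 c3@5 c4@6, authorship ......
After op 3 (move_right): buffer="miadiu" (len 6), cursors c1@1 c2@1 c3@6 c4@6, authorship ......
After op 4 (move_right): buffer="miadiu" (len 6), cursors c1@2 c2@2 c3@6 c4@6, authorship ......
After op 5 (move_left): buffer="miadiu" (len 6), cursors c1@1 c2@1 c3@5 c4@5, authorship ......
After op 6 (insert('v')): buffer="mvviadivvu" (len 10), cursors c1@3 c2@3 c3@9 c4@9, authorship .12....34.
Authorship (.=original, N=cursor N): . 1 2 . . . . 3 4 .
Index 7: author = 3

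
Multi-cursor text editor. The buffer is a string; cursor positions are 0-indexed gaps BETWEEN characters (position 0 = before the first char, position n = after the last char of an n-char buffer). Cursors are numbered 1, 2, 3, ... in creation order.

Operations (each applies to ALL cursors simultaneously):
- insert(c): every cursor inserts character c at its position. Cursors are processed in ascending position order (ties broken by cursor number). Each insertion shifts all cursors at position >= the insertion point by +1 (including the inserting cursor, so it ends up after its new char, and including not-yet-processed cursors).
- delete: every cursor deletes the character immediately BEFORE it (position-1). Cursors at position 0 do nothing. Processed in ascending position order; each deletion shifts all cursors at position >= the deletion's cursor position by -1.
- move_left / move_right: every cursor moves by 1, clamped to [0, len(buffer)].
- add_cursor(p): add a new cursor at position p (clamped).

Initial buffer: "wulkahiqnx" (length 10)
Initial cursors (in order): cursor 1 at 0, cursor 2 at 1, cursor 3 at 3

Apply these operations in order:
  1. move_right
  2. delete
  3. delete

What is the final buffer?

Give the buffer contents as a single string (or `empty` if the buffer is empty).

After op 1 (move_right): buffer="wulkahiqnx" (len 10), cursors c1@1 c2@2 c3@4, authorship ..........
After op 2 (delete): buffer="lahiqnx" (len 7), cursors c1@0 c2@0 c3@1, authorship .......
After op 3 (delete): buffer="ahiqnx" (len 6), cursors c1@0 c2@0 c3@0, authorship ......

Answer: ahiqnx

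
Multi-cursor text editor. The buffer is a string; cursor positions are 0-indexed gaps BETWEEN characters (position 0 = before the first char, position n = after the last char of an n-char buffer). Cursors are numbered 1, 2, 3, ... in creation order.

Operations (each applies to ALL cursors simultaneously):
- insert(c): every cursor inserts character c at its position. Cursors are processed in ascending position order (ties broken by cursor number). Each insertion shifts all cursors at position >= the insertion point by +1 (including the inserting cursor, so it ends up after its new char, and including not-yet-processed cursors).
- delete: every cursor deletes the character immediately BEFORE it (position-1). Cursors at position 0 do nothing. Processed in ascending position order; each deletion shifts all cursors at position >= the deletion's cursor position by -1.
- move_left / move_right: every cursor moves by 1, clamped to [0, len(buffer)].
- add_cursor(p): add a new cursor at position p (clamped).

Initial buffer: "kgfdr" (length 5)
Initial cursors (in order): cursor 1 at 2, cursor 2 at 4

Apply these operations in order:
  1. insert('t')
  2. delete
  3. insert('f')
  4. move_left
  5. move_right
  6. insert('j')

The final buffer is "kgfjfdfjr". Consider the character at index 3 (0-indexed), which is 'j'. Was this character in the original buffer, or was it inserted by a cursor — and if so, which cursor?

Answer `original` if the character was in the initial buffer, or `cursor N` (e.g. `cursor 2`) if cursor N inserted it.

After op 1 (insert('t')): buffer="kgtfdtr" (len 7), cursors c1@3 c2@6, authorship ..1..2.
After op 2 (delete): buffer="kgfdr" (len 5), cursors c1@2 c2@4, authorship .....
After op 3 (insert('f')): buffer="kgffdfr" (len 7), cursors c1@3 c2@6, authorship ..1..2.
After op 4 (move_left): buffer="kgffdfr" (len 7), cursors c1@2 c2@5, authorship ..1..2.
After op 5 (move_right): buffer="kgffdfr" (len 7), cursors c1@3 c2@6, authorship ..1..2.
After op 6 (insert('j')): buffer="kgfjfdfjr" (len 9), cursors c1@4 c2@8, authorship ..11..22.
Authorship (.=original, N=cursor N): . . 1 1 . . 2 2 .
Index 3: author = 1

Answer: cursor 1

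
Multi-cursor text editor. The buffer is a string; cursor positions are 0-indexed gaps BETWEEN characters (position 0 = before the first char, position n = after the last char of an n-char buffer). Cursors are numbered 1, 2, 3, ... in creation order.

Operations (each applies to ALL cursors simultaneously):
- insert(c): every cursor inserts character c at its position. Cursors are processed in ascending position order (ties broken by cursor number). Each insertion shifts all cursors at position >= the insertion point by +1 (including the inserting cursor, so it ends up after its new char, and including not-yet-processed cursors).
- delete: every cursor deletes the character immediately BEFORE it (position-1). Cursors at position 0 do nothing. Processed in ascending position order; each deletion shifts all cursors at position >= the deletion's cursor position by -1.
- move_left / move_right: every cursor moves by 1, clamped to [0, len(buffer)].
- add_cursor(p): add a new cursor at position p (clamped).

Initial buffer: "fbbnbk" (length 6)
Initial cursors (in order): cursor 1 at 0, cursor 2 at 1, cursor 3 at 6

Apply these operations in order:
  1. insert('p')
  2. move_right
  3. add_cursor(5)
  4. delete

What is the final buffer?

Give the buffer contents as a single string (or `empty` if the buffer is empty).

Answer: ppnbk

Derivation:
After op 1 (insert('p')): buffer="pfpbbnbkp" (len 9), cursors c1@1 c2@3 c3@9, authorship 1.2.....3
After op 2 (move_right): buffer="pfpbbnbkp" (len 9), cursors c1@2 c2@4 c3@9, authorship 1.2.....3
After op 3 (add_cursor(5)): buffer="pfpbbnbkp" (len 9), cursors c1@2 c2@4 c4@5 c3@9, authorship 1.2.....3
After op 4 (delete): buffer="ppnbk" (len 5), cursors c1@1 c2@2 c4@2 c3@5, authorship 12...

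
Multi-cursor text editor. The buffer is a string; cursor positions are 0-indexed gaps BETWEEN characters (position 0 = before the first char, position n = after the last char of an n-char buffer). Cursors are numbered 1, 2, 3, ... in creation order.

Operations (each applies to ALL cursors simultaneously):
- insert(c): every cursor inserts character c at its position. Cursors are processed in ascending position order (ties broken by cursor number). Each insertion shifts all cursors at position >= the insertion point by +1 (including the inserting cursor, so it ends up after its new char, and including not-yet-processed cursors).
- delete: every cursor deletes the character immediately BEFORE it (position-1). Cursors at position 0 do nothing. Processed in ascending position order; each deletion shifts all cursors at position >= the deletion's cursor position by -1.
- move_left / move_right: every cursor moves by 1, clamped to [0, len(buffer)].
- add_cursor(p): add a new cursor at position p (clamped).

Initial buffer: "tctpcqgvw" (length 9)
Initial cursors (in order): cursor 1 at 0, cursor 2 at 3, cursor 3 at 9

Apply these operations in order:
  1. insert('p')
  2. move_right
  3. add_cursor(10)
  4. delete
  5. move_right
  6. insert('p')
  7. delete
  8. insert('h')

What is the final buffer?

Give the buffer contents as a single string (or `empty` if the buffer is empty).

After op 1 (insert('p')): buffer="ptctppcqgvwp" (len 12), cursors c1@1 c2@5 c3@12, authorship 1...2......3
After op 2 (move_right): buffer="ptctppcqgvwp" (len 12), cursors c1@2 c2@6 c3@12, authorship 1...2......3
After op 3 (add_cursor(10)): buffer="ptctppcqgvwp" (len 12), cursors c1@2 c2@6 c4@10 c3@12, authorship 1...2......3
After op 4 (delete): buffer="pctpcqgw" (len 8), cursors c1@1 c2@4 c4@7 c3@8, authorship 1..2....
After op 5 (move_right): buffer="pctpcqgw" (len 8), cursors c1@2 c2@5 c3@8 c4@8, authorship 1..2....
After op 6 (insert('p')): buffer="pcptpcpqgwpp" (len 12), cursors c1@3 c2@7 c3@12 c4@12, authorship 1.1.2.2...34
After op 7 (delete): buffer="pctpcqgw" (len 8), cursors c1@2 c2@5 c3@8 c4@8, authorship 1..2....
After op 8 (insert('h')): buffer="pchtpchqgwhh" (len 12), cursors c1@3 c2@7 c3@12 c4@12, authorship 1.1.2.2...34

Answer: pchtpchqgwhh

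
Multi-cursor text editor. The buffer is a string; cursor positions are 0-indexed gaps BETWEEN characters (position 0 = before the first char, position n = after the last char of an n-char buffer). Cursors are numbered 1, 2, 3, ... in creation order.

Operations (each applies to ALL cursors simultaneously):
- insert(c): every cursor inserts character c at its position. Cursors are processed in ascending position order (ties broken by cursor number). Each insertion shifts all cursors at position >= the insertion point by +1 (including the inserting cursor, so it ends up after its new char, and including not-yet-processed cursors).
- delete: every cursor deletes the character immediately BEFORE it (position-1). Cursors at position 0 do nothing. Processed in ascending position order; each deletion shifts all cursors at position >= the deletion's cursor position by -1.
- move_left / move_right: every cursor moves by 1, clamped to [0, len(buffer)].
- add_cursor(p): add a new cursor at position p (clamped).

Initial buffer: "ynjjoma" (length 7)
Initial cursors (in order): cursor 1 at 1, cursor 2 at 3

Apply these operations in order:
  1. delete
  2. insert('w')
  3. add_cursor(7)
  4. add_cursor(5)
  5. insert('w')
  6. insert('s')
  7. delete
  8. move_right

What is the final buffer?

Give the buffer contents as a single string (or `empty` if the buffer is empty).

Answer: wwnwwjowmaw

Derivation:
After op 1 (delete): buffer="njoma" (len 5), cursors c1@0 c2@1, authorship .....
After op 2 (insert('w')): buffer="wnwjoma" (len 7), cursors c1@1 c2@3, authorship 1.2....
After op 3 (add_cursor(7)): buffer="wnwjoma" (len 7), cursors c1@1 c2@3 c3@7, authorship 1.2....
After op 4 (add_cursor(5)): buffer="wnwjoma" (len 7), cursors c1@1 c2@3 c4@5 c3@7, authorship 1.2....
After op 5 (insert('w')): buffer="wwnwwjowmaw" (len 11), cursors c1@2 c2@5 c4@8 c3@11, authorship 11.22..4..3
After op 6 (insert('s')): buffer="wwsnwwsjowsmaws" (len 15), cursors c1@3 c2@7 c4@11 c3@15, authorship 111.222..44..33
After op 7 (delete): buffer="wwnwwjowmaw" (len 11), cursors c1@2 c2@5 c4@8 c3@11, authorship 11.22..4..3
After op 8 (move_right): buffer="wwnwwjowmaw" (len 11), cursors c1@3 c2@6 c4@9 c3@11, authorship 11.22..4..3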